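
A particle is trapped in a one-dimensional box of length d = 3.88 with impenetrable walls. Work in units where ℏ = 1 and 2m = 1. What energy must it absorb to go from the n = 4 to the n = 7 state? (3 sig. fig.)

E_n = n²π²ℏ²/(2md²), so ΔE = (7² − 4²) π²ℏ²/(2md²).
ΔE = 33 × π² / (2 × 0.5 × 3.88²) = 21.63.

ΔE = 21.6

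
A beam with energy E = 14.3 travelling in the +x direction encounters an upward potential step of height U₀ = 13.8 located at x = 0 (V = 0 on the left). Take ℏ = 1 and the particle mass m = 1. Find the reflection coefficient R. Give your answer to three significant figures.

The wavenumbers are k₁ = √(2mE)/ℏ = 5.348 on the left and k₂ = √(2m(E − U₀))/ℏ = 1.000 on the right.
Continuity of ψ and ψ′ at the step yields the reflection amplitude r = (k₁ − k₂)/(k₁ + k₂) = 0.6849; thus R = |r|² = 0.4691, T = 0.5309.

R = 0.469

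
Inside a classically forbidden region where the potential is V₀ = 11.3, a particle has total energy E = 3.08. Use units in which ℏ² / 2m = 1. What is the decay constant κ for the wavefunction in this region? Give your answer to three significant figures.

κ = 2.87

Since E < V₀ the TISE in this region is ψ'' = κ²ψ with κ = √(2m(V₀ − E))/ℏ.
κ = √(2 × 0.5 × 8.22) = 2.867.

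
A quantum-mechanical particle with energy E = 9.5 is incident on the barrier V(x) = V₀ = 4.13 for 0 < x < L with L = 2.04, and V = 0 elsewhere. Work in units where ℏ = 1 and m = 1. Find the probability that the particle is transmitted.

Above the barrier the interior wavenumber is k₂ = √(2m(E − V₀))/ℏ = 3.277, giving phase k₂L = 6.685.
Matching at both interfaces gives T⁻¹ = 1 + V₀² sin²(k₂L) / [4E(E − V₀)] = 1.013, hence T = 0.987.

T = 0.987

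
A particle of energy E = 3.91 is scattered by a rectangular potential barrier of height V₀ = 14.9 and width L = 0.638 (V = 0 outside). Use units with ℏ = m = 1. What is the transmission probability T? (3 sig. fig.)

T = 0.00779

Since E < V₀ the interior solution is evanescent with decay constant κ = √(2m(V₀ − E))/ℏ = 4.688.
κL = 2.991, sinh(κL) = 9.929.
The exact tunnelling result is T⁻¹ = 1 + V₀² sinh²(κL) / [4E(V₀ − E)] = 128.3, so T = 0.00779.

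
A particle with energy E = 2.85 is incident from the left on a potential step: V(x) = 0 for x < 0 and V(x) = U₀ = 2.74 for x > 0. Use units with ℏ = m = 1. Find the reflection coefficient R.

R = 0.451

On each side the TISE gives plane waves with k = √(2m(E − V))/ℏ: k₁ = √(2·1·2.85) = 2.387, k₂ = √(2·1·0.11) = 0.4690.
Continuity of ψ and ψ′ at the step yields the reflection amplitude r = (k₁ − k₂)/(k₁ + k₂) = 0.6716; thus R = |r|² = 0.4510, T = 0.5490.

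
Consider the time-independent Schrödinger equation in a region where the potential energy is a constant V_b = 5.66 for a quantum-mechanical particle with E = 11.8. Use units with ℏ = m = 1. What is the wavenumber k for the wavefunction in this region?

With E > V_b the solution is oscillatory, ψ ∝ e^{±ikx} with k = √(2m(E − V_b))/ℏ.
k = √(2 × 1 × 6.14) = 3.504.

k = 3.50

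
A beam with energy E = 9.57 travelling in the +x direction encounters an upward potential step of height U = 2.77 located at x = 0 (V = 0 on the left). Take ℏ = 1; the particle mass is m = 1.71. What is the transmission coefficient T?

T = 0.993

The wavenumbers are k₁ = √(2mE)/ℏ = 5.721 on the left and k₂ = √(2m(E − U))/ℏ = 4.822 on the right.
Matching ψ and ψ′ at x = 0 gives r = (k₁ − k₂)/(k₁ + k₂), so R = r² = 0.007263 and T = 1 − R = 0.9927.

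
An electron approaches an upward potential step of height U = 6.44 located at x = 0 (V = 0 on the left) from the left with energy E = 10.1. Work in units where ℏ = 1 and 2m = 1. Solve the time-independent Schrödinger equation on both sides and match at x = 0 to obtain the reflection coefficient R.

On each side the TISE gives plane waves with k = √(2m(E − V))/ℏ: k₁ = √(2·½·10.1) = 3.178, k₂ = √(2·½·3.66) = 1.913.
Matching ψ and ψ′ at x = 0 gives r = (k₁ − k₂)/(k₁ + k₂), so R = r² = 0.06173 and T = 1 − R = 0.9383.

R = 0.0617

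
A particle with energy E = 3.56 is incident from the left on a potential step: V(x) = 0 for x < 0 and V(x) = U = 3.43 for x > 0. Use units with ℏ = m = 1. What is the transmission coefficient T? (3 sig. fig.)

On each side the TISE gives plane waves with k = √(2m(E − V))/ℏ: k₁ = √(2·1·3.56) = 2.668, k₂ = √(2·1·0.13) = 0.5099.
Matching ψ and ψ′ at x = 0 gives r = (k₁ − k₂)/(k₁ + k₂), so R = r² = 0.4612 and T = 1 − R = 0.5388.

T = 0.539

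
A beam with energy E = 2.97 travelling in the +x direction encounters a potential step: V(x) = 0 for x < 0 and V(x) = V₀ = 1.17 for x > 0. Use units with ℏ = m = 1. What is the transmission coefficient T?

On each side the TISE gives plane waves with k = √(2m(E − V))/ℏ: k₁ = √(2·1·2.97) = 2.437, k₂ = √(2·1·1.8) = 1.897.
Matching ψ and ψ′ at x = 0 gives r = (k₁ − k₂)/(k₁ + k₂), so R = r² = 0.01551 and T = 1 − R = 0.9845.

T = 0.984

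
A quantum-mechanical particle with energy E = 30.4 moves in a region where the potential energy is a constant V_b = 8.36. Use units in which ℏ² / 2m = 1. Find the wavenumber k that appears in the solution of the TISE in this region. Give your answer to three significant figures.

With E > V_b the solution is oscillatory, ψ ∝ e^{±ikx} with k = √(2m(E − V_b))/ℏ.
k = √(2 × 0.5 × 22.04) = 4.695.

k = 4.69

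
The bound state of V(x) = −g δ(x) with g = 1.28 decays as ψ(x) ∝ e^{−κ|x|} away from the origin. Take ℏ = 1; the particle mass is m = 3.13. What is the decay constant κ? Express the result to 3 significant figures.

κ = 4.01

Integrate −(ℏ²/2m)ψ'' − gδ(x)ψ = Eψ from −ε to +ε: the ψ'' term gives ψ'(0⁺) − ψ'(0⁻) and the δ term gives −(2mg/ℏ²)ψ(0).
With ψ ∝ e^{−κ|x|} this yields −2κ = −2mg/ℏ², so κ = mg/ℏ² = 4.006.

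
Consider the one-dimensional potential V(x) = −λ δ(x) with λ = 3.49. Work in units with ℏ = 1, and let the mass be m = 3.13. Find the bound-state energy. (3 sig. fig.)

The bound state is ψ(x) = √κ e^{−κ|x|}. The derivative jump ψ'(0⁺) − ψ'(0⁻) = −(2mλ/ℏ²)ψ(0) fixes κ = mλ/ℏ² = 10.92.
Then E = −ℏ²κ²/(2m) = −mλ²/(2ℏ²) = -19.06.

E = -19.1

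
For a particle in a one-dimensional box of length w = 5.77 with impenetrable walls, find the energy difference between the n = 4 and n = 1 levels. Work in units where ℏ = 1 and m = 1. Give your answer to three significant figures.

E_n = n²π²ℏ²/(2mw²), so ΔE = (4² − 1²) π²ℏ²/(2mw²).
ΔE = 15 × π² / (2 × 1 × 5.77²) = 2.223.

ΔE = 2.22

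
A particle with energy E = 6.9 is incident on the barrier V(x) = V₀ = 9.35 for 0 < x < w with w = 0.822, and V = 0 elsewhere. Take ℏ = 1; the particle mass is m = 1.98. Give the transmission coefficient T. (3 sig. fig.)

T = 0.0184

E < V₀: inside the barrier ψ ∝ e^{±κx} with κ = √(2m(V₀ − E))/ℏ = 3.115.
κw = 2.560, sinh(κw) = 6.432.
Matching ψ, ψ′ at both faces gives T = [1 + V₀² sinh²(κw) / (4E(V₀ − E))]⁻¹ = 1/54.48 = 0.0184.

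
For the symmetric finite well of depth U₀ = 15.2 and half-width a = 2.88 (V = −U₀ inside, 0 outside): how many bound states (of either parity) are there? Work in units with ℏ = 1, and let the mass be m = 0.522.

N = 8

The dimensionless depth is z₀ = a√(2mU₀)/ℏ = 2.88 × √(15.87) = 11.47.
The even/odd transcendental equations gain one root per π/2 in z₀, giving N = 1 + ⌊2z₀/π⌋ = 1 + ⌊7.304⌋ = 8.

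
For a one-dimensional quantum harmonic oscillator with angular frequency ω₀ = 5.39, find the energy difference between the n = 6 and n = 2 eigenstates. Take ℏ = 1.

ΔE = 21.6

E_n = ℏω₀(n + ½), so ΔE = (6 − 2) ℏω₀ = 4 × 5.39 = 21.56.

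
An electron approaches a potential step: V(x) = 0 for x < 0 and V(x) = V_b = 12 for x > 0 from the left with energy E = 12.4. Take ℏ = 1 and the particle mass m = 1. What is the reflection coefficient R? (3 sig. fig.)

On each side the TISE gives plane waves with k = √(2m(E − V))/ℏ: k₁ = √(2·1·12.4) = 4.980, k₂ = √(2·1·0.4) = 0.8944.
Matching ψ and ψ′ at x = 0 gives r = (k₁ − k₂)/(k₁ + k₂), so R = r² = 0.4837 and T = 1 − R = 0.5163.

R = 0.484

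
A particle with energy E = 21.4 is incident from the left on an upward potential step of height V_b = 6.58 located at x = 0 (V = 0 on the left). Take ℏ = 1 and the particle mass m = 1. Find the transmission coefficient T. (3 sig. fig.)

The wavenumbers are k₁ = √(2mE)/ℏ = 6.542 on the left and k₂ = √(2m(E − V_b))/ℏ = 5.444 on the right.
Continuity of ψ and ψ′ at the step yields the reflection amplitude r = (k₁ − k₂)/(k₁ + k₂) = 0.09160; thus R = |r|² = 0.008390, T = 0.9916.

T = 0.992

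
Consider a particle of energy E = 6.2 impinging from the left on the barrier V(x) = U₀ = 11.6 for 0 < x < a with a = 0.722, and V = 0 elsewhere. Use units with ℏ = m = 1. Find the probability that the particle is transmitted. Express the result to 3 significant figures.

E < U₀: inside the barrier ψ ∝ e^{±κx} with κ = √(2m(U₀ − E))/ℏ = 3.286.
κa = 2.373, sinh(κa) = 5.317.
Matching ψ, ψ′ at both faces gives T = [1 + U₀² sinh²(κa) / (4E(U₀ − E))]⁻¹ = 1/29.40 = 0.0340.

T = 0.0340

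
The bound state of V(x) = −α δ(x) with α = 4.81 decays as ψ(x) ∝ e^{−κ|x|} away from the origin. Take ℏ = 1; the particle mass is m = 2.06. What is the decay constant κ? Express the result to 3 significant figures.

κ = 9.91

Integrating the TISE across x = 0 gives the cusp condition ψ'(0⁺) − ψ'(0⁻) = −(2mα/ℏ²)ψ(0).
With ψ ∝ e^{−κ|x|} this yields −2κ = −2mα/ℏ², so κ = mα/ℏ² = 9.909.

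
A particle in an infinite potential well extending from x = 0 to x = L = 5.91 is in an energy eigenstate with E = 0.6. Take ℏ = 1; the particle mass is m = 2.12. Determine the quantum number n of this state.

For an infinite well E_n = n²π²ℏ²/(2mL²), so n = (L/πℏ)√(2mE).
n = (5.91/π) × √(2 × 2.12 × 0.6) = 3.001 → n = 3.

n = 3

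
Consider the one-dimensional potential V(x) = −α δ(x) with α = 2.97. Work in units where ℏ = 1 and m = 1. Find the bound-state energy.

E = -4.41

The bound state is ψ(x) = √κ e^{−κ|x|}. The derivative jump ψ'(0⁺) − ψ'(0⁻) = −(2mα/ℏ²)ψ(0) fixes κ = mα/ℏ² = 2.970.
Then E = −ℏ²κ²/(2m) = −mα²/(2ℏ²) = -4.410.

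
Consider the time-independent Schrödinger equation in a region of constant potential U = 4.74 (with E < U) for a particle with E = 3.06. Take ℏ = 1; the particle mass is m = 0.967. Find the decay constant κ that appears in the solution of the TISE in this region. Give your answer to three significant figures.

Since E < U the TISE in this region is ψ'' = κ²ψ with κ = √(2m(U − E))/ℏ.
κ = √(2 × 0.967 × 1.68) = 1.803.

κ = 1.80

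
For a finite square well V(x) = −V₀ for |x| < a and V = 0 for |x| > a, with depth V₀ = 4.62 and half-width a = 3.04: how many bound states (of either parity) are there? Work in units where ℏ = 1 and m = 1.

The dimensionless depth is z₀ = a√(2mV₀)/ℏ = 3.04 × √(9.240) = 9.241.
A new bound state (alternating even/odd) appears each time z₀ passes a multiple of π/2, so N = ⌊2z₀/π⌋ + 1 = ⌊5.883⌋ + 1 = 6.

N = 6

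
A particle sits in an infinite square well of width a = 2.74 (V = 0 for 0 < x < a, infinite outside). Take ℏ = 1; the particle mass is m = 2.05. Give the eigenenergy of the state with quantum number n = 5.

Requiring ψ(0) = ψ(a) = 0 quantises k = nπ/a, hence E_n = ℏ²k²/2m = n²π²ℏ²/(2ma²).
E_5 = 5² × π² / (2 × 2.05 × 2.74²) = 8.016.

E = 8.02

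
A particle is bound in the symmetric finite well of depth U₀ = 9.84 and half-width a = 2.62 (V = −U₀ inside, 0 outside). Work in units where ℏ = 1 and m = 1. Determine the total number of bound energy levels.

Define the well-strength parameter z₀ = (a/ℏ)√(2mU₀) = 2.62 × √(2·1·9.84) = 11.62.
A new bound state (alternating even/odd) appears each time z₀ passes a multiple of π/2, so N = ⌊2z₀/π⌋ + 1 = ⌊7.399⌋ + 1 = 8.

N = 8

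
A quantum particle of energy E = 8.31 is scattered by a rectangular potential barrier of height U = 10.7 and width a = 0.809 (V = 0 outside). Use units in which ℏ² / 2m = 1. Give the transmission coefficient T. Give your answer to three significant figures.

E < U: inside the barrier ψ ∝ e^{±κx} with κ = √(2m(U − E))/ℏ = 1.546.
κa = 1.251, sinh(κa) = 1.603.
The exact tunnelling result is T⁻¹ = 1 + U² sinh²(κa) / [4E(U − E)] = 4.704, so T = 0.213.

T = 0.213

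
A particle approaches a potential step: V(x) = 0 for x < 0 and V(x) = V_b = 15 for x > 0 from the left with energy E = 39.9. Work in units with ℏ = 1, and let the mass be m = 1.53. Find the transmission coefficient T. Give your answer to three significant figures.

T = 0.986

The wavenumbers are k₁ = √(2mE)/ℏ = 11.05 on the left and k₂ = √(2m(E − V_b))/ℏ = 8.729 on the right.
Continuity of ψ and ψ′ at the step yields the reflection amplitude r = (k₁ − k₂)/(k₁ + k₂) = 0.1173; thus R = |r|² = 0.01377, T = 0.9862.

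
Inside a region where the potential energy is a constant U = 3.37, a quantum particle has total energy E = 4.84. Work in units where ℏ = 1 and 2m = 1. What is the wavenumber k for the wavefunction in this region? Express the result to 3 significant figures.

With E > U the solution is oscillatory, ψ ∝ e^{±ikx} with k = √(2m(E − U))/ℏ.
k = √(2 × 0.5 × 1.47) = 1.212.

k = 1.21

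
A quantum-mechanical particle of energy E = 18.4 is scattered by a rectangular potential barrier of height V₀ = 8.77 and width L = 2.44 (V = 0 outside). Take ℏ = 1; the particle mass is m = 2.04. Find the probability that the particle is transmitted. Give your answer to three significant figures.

E > V₀: inside the barrier k₂ = √(2m(E − V₀))/ℏ = 6.268, k₂L = 15.29.
Matching at both interfaces gives T⁻¹ = 1 + V₀² sin²(k₂L) / [4E(E − V₀)] = 1.018, hence T = 0.983.

T = 0.983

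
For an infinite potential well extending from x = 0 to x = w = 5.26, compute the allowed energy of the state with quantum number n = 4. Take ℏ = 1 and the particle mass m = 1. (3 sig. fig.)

E = 2.85

The infinite-well eigenfunctions ψ_n = √(2/w) sin(nπx/w) vanish at both walls, giving E_n = n²π²ℏ²/(2mw²).
E_4 = 4² × π² / (2 × 1 × 5.26²) = 2.854.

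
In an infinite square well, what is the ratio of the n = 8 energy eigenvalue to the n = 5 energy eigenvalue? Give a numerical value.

2.56

E_n = n²π²ℏ²/(2mL²) so the ratio is n₂²/n₁² = 64/25 = 2.56.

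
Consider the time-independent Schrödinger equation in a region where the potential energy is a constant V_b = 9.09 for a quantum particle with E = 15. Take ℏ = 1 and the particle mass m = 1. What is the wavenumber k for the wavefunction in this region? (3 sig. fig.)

k = 3.44

With E > V_b the solution is oscillatory, ψ ∝ e^{±ikx} with k = √(2m(E − V_b))/ℏ.
k = √(2 × 1 × 5.91) = 3.438.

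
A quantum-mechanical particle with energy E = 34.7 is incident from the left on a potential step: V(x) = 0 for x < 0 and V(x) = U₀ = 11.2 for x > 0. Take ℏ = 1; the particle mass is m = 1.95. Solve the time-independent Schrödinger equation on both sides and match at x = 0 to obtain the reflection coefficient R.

On each side the TISE gives plane waves with k = √(2m(E − V))/ℏ: k₁ = √(2·1.95·34.7) = 11.63, k₂ = √(2·1.95·23.5) = 9.573.
Continuity of ψ and ψ′ at the step yields the reflection amplitude r = (k₁ − k₂)/(k₁ + k₂) = 0.09713; thus R = |r|² = 0.009434, T = 0.9906.

R = 0.00943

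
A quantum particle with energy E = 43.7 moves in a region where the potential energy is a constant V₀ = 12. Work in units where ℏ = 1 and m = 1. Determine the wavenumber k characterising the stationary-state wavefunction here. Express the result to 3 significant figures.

With E > V₀ the solution is oscillatory, ψ ∝ e^{±ikx} with k = √(2m(E − V₀))/ℏ.
k = √(2 × 1 × 31.7) = 7.962.

k = 7.96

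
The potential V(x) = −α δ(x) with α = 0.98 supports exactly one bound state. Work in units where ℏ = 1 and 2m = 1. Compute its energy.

For x ≠ 0 the bound state is ψ ∝ e^{−κ|x|}; integrating the TISE across the delta gives the cusp condition 2κ = 2mα/ℏ², so κ = 0.4900.
Then E = −ℏ²κ²/(2m) = −mα²/(2ℏ²) = -0.2401.

E = -0.240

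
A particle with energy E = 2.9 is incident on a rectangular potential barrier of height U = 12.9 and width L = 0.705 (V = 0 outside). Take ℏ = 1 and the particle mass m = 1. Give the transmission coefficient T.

T = 0.00508

Since E < U the interior solution is evanescent with decay constant κ = √(2m(U − E))/ℏ = 4.472.
κL = 3.153, sinh(κL) = 11.68.
Matching ψ, ψ′ at both faces gives T = [1 + U² sinh²(κL) / (4E(U − E))]⁻¹ = 1/196.7 = 0.00508.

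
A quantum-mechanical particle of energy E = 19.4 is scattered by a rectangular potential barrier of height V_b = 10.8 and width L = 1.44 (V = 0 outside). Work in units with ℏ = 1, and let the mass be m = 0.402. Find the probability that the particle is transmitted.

E > V_b: inside the barrier k₂ = √(2m(E − V_b))/ℏ = 2.630, k₂L = 3.787.
Matching at both interfaces gives T⁻¹ = 1 + V_b² sin²(k₂L) / [4E(E − V_b)] = 1.063, hence T = 0.941.

T = 0.941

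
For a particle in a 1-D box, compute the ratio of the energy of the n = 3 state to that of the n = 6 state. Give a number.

Since E_n ∝ n², the ratio is (3/6)² = 0.25.

0.25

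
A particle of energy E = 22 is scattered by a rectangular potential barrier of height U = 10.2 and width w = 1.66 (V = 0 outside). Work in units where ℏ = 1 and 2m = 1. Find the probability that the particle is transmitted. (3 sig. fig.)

T = 0.971

E > U: inside the barrier k₂ = √(2m(E − U))/ℏ = 3.435, k₂w = 5.702.
Matching at both interfaces gives T⁻¹ = 1 + U² sin²(k₂w) / [4E(E − U)] = 1.030, hence T = 0.971.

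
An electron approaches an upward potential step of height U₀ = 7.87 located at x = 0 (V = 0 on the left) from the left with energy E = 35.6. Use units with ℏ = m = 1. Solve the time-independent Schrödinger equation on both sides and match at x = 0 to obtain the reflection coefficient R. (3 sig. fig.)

R = 0.00389

The wavenumbers are k₁ = √(2mE)/ℏ = 8.438 on the left and k₂ = √(2m(E − U₀))/ℏ = 7.447 on the right.
Continuity of ψ and ψ′ at the step yields the reflection amplitude r = (k₁ − k₂)/(k₁ + k₂) = 0.06238; thus R = |r|² = 0.003891, T = 0.9961.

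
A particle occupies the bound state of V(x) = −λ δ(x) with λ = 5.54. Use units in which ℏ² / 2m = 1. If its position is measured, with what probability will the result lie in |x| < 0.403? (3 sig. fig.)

The normalised bound state is ψ = √κ e^{−κ|x|} with κ = mλ/ℏ² = 2.770.
P(|x| < d) = ∫_{−d}^{d} κ e^{−2κ|x|} dx = 1 − e^{−2κd} = 1 − e^{−2.233} = 0.8928.

P = 0.893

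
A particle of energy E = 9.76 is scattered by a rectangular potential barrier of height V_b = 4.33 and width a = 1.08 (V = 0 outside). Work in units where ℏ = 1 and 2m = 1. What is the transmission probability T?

E > V_b: inside the barrier k₂ = √(2m(E − V_b))/ℏ = 2.330, k₂a = 2.517.
Matching at both interfaces gives T⁻¹ = 1 + V_b² sin²(k₂a) / [4E(E − V_b)] = 1.030, hence T = 0.971.

T = 0.971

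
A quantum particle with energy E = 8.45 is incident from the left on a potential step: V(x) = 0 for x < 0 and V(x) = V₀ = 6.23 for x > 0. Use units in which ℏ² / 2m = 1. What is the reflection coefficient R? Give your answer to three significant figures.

On each side the TISE gives plane waves with k = √(2m(E − V))/ℏ: k₁ = √(2·½·8.45) = 2.907, k₂ = √(2·½·2.22) = 1.490.
Matching ψ and ψ′ at x = 0 gives r = (k₁ − k₂)/(k₁ + k₂), so R = r² = 0.1039 and T = 1 − R = 0.8961.

R = 0.104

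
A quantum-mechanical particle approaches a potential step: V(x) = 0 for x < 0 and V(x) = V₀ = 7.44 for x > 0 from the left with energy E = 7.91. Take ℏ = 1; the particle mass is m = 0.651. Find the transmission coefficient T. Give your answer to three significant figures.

The wavenumbers are k₁ = √(2mE)/ℏ = 3.209 on the left and k₂ = √(2m(E − V₀))/ℏ = 0.7823 on the right.
Continuity of ψ and ψ′ at the step yields the reflection amplitude r = (k₁ − k₂)/(k₁ + k₂) = 0.6080; thus R = |r|² = 0.3697, T = 0.6303.

T = 0.630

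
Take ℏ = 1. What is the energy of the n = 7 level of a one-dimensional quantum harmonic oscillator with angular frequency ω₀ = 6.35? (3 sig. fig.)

E = 47.6

The oscillator eigenvalues are E_n = ℏω₀(n + ½), so E_7 = 6.35 × 7.5 = 47.63.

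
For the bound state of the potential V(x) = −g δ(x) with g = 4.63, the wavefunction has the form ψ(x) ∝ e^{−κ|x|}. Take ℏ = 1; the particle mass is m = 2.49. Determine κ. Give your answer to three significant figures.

Integrating the TISE across x = 0 gives the cusp condition ψ'(0⁺) − ψ'(0⁻) = −(2mg/ℏ²)ψ(0).
With ψ ∝ e^{−κ|x|} this yields −2κ = −2mg/ℏ², so κ = mg/ℏ² = 11.53.

κ = 11.5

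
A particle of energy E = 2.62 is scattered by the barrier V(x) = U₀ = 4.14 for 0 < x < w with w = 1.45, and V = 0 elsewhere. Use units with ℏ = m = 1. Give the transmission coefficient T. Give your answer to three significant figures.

T = 0.0234

Since E < U₀ the interior solution is evanescent with decay constant κ = √(2m(U₀ − E))/ℏ = 1.744.
κw = 2.528, sinh(κw) = 6.225.
The exact tunnelling result is T⁻¹ = 1 + U₀² sinh²(κw) / [4E(U₀ − E)] = 42.70, so T = 0.0234.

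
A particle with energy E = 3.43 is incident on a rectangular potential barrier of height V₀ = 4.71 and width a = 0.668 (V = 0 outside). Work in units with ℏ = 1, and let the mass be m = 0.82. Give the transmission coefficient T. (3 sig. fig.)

T = 0.384

Since E < V₀ the interior solution is evanescent with decay constant κ = √(2m(V₀ − E))/ℏ = 1.449.
κa = 0.9678, sinh(κa) = 1.126.
The exact tunnelling result is T⁻¹ = 1 + V₀² sinh²(κa) / [4E(V₀ − E)] = 2.602, so T = 0.384.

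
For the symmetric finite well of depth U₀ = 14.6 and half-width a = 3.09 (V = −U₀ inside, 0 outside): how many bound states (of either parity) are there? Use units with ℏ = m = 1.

The dimensionless depth is z₀ = a√(2mU₀)/ℏ = 3.09 × √(29.20) = 16.70.
A new bound state (alternating even/odd) appears each time z₀ passes a multiple of π/2, so N = ⌊2z₀/π⌋ + 1 = ⌊10.63⌋ + 1 = 11.

N = 11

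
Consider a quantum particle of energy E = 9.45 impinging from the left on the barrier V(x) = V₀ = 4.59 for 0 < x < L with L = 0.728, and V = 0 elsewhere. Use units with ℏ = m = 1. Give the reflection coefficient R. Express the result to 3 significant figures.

R = 0.0630

Above the barrier the interior wavenumber is k₂ = √(2m(E − V₀))/ℏ = 3.118, giving phase k₂L = 2.270.
Matching at both interfaces gives T⁻¹ = 1 + V₀² sin²(k₂L) / [4E(E − V₀)] = 1.067, hence T = 0.937.
R = 1 − T = 0.0630.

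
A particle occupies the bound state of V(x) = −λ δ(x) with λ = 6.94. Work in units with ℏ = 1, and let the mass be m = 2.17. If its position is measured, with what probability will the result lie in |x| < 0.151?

P = 0.989

The normalised bound state is ψ = √κ e^{−κ|x|} with κ = mλ/ℏ² = 15.06.
P(|x| < d) = ∫_{−d}^{d} κ e^{−2κ|x|} dx = 1 − e^{−2κd} = 1 − e^{−4.548} = 0.9894.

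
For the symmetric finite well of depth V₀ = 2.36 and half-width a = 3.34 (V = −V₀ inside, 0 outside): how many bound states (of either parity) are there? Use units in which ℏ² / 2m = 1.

Define the well-strength parameter z₀ = (a/ℏ)√(2mV₀) = 3.34 × √(2·0.5·2.36) = 5.131.
A new bound state (alternating even/odd) appears each time z₀ passes a multiple of π/2, so N = ⌊2z₀/π⌋ + 1 = ⌊3.266⌋ + 1 = 4.

N = 4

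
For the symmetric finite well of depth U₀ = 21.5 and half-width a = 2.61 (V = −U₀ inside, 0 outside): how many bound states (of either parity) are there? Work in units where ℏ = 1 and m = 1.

N = 11

Define the well-strength parameter z₀ = (a/ℏ)√(2mU₀) = 2.61 × √(2·1·21.5) = 17.11.
A new bound state (alternating even/odd) appears each time z₀ passes a multiple of π/2, so N = ⌊2z₀/π⌋ + 1 = ⌊10.90⌋ + 1 = 11.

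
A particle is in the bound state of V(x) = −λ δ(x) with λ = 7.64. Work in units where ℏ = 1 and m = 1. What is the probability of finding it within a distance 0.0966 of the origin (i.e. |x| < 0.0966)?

The normalised bound state is ψ = √κ e^{−κ|x|} with κ = mλ/ℏ² = 7.640.
P(|x| < d) = ∫_{−d}^{d} κ e^{−2κ|x|} dx = 1 − e^{−2κd} = 1 − e^{−1.476} = 0.7715.

P = 0.771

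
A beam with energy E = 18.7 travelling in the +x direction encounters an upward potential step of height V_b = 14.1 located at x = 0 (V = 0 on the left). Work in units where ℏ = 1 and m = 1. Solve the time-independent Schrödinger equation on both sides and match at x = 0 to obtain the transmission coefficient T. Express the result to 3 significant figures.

The wavenumbers are k₁ = √(2mE)/ℏ = 6.116 on the left and k₂ = √(2m(E − V_b))/ℏ = 3.033 on the right.
Matching ψ and ψ′ at x = 0 gives r = (k₁ − k₂)/(k₁ + k₂), so R = r² = 0.1135 and T = 1 − R = 0.8865.

T = 0.886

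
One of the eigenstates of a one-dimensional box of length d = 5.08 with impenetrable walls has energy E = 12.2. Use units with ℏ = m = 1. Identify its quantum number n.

For an infinite well E_n = n²π²ℏ²/(2md²), so n = (d/πℏ)√(2mE).
n = (5.08/π) × √(2 × 1 × 12.2) = 7.987 → n = 8.

n = 8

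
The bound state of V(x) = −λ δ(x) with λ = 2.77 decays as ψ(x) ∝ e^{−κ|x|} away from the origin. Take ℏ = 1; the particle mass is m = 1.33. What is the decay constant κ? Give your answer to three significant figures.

κ = 3.68

Integrating the TISE across x = 0 gives the cusp condition ψ'(0⁺) − ψ'(0⁻) = −(2mλ/ℏ²)ψ(0).
With ψ ∝ e^{−κ|x|} this yields −2κ = −2mλ/ℏ², so κ = mλ/ℏ² = 3.684.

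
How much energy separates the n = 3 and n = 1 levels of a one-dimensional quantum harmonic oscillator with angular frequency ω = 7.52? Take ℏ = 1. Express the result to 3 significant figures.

ΔE = 15.0

E_n = ℏω(n + ½), so ΔE = (3 − 1) ℏω = 2 × 7.52 = 15.04.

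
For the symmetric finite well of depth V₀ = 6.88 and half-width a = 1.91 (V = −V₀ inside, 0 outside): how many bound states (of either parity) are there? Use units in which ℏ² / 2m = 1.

The dimensionless depth is z₀ = a√(2mV₀)/ℏ = 1.91 × √(6.880) = 5.010.
A new bound state (alternating even/odd) appears each time z₀ passes a multiple of π/2, so N = ⌊2z₀/π⌋ + 1 = ⌊3.189⌋ + 1 = 4.

N = 4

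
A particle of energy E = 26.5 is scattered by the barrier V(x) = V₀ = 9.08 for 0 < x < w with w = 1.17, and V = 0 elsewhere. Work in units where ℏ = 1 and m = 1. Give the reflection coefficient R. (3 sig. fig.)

Above the barrier the interior wavenumber is k₂ = √(2m(E − V₀))/ℏ = 5.903, giving phase k₂w = 6.906.
T = [1 + V₀² sin²(k₂w) / (4E(E − V₀))]⁻¹ = 1/1.015 = 0.985.
R = 1 − T = 0.0150.

R = 0.0150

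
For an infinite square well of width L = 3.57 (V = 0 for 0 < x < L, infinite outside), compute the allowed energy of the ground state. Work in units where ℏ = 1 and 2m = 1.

The infinite-well eigenfunctions ψ_n = √(2/L) sin(nπx/L) vanish at both walls, giving E_n = n²π²ℏ²/(2mL²).
E_1 = 1² × π² / (2 × 0.5 × 3.57²) = 0.7744.

E = 0.774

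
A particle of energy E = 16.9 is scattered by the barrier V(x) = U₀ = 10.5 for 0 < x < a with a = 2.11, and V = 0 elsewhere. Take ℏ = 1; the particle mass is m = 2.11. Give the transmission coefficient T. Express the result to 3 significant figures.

E > U₀: inside the barrier k₂ = √(2m(E − U₀))/ℏ = 5.197, k₂a = 10.97.
Matching at both interfaces gives T⁻¹ = 1 + U₀² sin²(k₂a) / [4E(E − U₀)] = 1.255, hence T = 0.797.

T = 0.797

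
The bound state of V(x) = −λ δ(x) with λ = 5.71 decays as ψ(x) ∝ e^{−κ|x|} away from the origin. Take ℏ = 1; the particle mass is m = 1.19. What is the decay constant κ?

κ = 6.79

Integrate −(ℏ²/2m)ψ'' − λδ(x)ψ = Eψ from −ε to +ε: the ψ'' term gives ψ'(0⁺) − ψ'(0⁻) and the δ term gives −(2mλ/ℏ²)ψ(0).
With ψ ∝ e^{−κ|x|} this yields −2κ = −2mλ/ℏ², so κ = mλ/ℏ² = 6.795.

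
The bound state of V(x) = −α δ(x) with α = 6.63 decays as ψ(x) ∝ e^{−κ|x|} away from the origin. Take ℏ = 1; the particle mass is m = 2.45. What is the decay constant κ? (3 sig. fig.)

κ = 16.2

Integrating the TISE across x = 0 gives the cusp condition ψ'(0⁺) − ψ'(0⁻) = −(2mα/ℏ²)ψ(0).
With ψ ∝ e^{−κ|x|} this yields −2κ = −2mα/ℏ², so κ = mα/ℏ² = 16.24.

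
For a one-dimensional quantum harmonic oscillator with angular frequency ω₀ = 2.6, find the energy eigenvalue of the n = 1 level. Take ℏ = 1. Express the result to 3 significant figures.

E = 3.90

Using E_n = (n + ½)ℏω₀: E_1 = 1.5 × 2.6 = 3.900.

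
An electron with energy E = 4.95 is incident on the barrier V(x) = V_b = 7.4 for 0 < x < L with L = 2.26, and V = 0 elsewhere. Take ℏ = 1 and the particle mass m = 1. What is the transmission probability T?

E < V_b: inside the barrier ψ ∝ e^{±κx} with κ = √(2m(V_b − E))/ℏ = 2.214.
κL = 5.003, sinh(κL) = 74.41.
Matching ψ, ψ′ at both faces gives T = [1 + V_b² sinh²(κL) / (4E(V_b − E))]⁻¹ = 1/6250 = 0.000160.

T = 0.000160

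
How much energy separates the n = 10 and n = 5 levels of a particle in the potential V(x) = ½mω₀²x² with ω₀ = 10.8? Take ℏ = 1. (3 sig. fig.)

E_n = ℏω₀(n + ½), so ΔE = (10 − 5) ℏω₀ = 5 × 10.8 = 54.00.

ΔE = 54.0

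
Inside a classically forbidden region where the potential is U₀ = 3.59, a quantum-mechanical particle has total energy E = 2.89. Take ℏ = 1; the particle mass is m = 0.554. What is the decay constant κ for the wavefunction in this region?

Since E < U₀ the TISE in this region is ψ'' = κ²ψ with κ = √(2m(U₀ − E))/ℏ.
κ = √(2 × 0.554 × 0.7) = 0.8807.

κ = 0.881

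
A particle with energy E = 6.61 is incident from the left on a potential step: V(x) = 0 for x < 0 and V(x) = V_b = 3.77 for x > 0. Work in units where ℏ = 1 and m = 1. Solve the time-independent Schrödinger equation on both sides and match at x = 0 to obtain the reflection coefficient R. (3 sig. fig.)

R = 0.0433

The wavenumbers are k₁ = √(2mE)/ℏ = 3.636 on the left and k₂ = √(2m(E − V_b))/ℏ = 2.383 on the right.
Continuity of ψ and ψ′ at the step yields the reflection amplitude r = (k₁ − k₂)/(k₁ + k₂) = 0.2081; thus R = |r|² = 0.04331, T = 0.9567.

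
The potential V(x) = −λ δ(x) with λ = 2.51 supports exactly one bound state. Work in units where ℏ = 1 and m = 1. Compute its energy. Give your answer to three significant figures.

E = -3.15

For x ≠ 0 the bound state is ψ ∝ e^{−κ|x|}; integrating the TISE across the delta gives the cusp condition 2κ = 2mλ/ℏ², so κ = 2.510.
Then E = −ℏ²κ²/(2m) = −mλ²/(2ℏ²) = -3.150.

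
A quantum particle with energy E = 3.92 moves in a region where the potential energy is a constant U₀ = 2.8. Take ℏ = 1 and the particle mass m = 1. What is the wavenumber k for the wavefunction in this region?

k = 1.50

With E > U₀ the solution is oscillatory, ψ ∝ e^{±ikx} with k = √(2m(E − U₀))/ℏ.
k = √(2 × 1 × 1.12) = 1.497.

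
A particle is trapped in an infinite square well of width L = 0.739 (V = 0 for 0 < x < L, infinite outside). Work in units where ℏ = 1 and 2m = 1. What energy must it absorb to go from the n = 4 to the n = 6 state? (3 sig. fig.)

E_n = n²π²ℏ²/(2mL²), so ΔE = (6² − 4²) π²ℏ²/(2mL²).
ΔE = 20 × π² / (2 × 0.5 × 0.739²) = 361.4.

ΔE = 361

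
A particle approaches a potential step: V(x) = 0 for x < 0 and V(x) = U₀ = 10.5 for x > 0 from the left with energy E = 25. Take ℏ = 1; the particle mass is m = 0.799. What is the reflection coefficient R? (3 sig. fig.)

R = 0.0183

The wavenumbers are k₁ = √(2mE)/ℏ = 6.321 on the left and k₂ = √(2m(E − U₀))/ℏ = 4.814 on the right.
Continuity of ψ and ψ′ at the step yields the reflection amplitude r = (k₁ − k₂)/(k₁ + k₂) = 0.1353; thus R = |r|² = 0.01832, T = 0.9817.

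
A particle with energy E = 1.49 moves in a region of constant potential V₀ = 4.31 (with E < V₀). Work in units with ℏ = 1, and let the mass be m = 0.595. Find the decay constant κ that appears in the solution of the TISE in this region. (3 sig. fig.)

κ = 1.83

Since E < V₀ the TISE in this region is ψ'' = κ²ψ with κ = √(2m(V₀ − E))/ℏ.
κ = √(2 × 0.595 × 2.82) = 1.832.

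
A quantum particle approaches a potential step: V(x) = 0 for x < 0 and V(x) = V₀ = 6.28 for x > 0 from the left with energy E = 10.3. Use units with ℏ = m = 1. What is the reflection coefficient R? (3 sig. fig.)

On each side the TISE gives plane waves with k = √(2m(E − V))/ℏ: k₁ = √(2·1·10.3) = 4.539, k₂ = √(2·1·4.02) = 2.835.
Continuity of ψ and ψ′ at the step yields the reflection amplitude r = (k₁ − k₂)/(k₁ + k₂) = 0.2310; thus R = |r|² = 0.05335, T = 0.9467.

R = 0.0533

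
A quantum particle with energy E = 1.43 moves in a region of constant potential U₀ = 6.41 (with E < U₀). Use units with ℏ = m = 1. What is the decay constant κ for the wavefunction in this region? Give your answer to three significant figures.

Since E < U₀ the TISE in this region is ψ'' = κ²ψ with κ = √(2m(U₀ − E))/ℏ.
κ = √(2 × 1 × 4.98) = 3.156.

κ = 3.16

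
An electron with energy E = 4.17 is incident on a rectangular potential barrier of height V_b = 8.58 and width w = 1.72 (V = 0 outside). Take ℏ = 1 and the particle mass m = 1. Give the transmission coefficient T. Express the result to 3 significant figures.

Since E < V_b the interior solution is evanescent with decay constant κ = √(2m(V_b − E))/ℏ = 2.970.
κw = 5.108, sinh(κw) = 82.68.
The exact tunnelling result is T⁻¹ = 1 + V_b² sinh²(κw) / [4E(V_b − E)] = 6842, so T = 0.000146.

T = 0.000146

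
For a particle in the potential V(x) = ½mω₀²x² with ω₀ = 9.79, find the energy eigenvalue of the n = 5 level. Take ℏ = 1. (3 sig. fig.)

E = 53.8

Using E_n = (n + ½)ℏω₀: E_5 = 5.5 × 9.79 = 53.85.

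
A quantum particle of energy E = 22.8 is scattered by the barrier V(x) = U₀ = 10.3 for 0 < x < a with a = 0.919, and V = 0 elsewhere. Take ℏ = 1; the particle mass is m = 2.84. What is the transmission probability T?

T = 0.916

E > U₀: inside the barrier k₂ = √(2m(E − U₀))/ℏ = 8.426, k₂a = 7.744.
Matching at both interfaces gives T⁻¹ = 1 + U₀² sin²(k₂a) / [4E(E − U₀)] = 1.092, hence T = 0.916.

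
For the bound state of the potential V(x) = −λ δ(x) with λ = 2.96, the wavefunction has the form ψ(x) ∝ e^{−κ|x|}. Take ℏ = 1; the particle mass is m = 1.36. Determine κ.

Integrating the TISE across x = 0 gives the cusp condition ψ'(0⁺) − ψ'(0⁻) = −(2mλ/ℏ²)ψ(0).
With ψ ∝ e^{−κ|x|} this yields −2κ = −2mλ/ℏ², so κ = mλ/ℏ² = 4.026.

κ = 4.03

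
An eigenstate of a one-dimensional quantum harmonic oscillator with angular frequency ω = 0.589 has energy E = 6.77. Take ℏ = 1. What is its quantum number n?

n = 11

Invert E_n = (n + ½)ℏω: n = E/ℏω − ½ = 10.994, so n = 11.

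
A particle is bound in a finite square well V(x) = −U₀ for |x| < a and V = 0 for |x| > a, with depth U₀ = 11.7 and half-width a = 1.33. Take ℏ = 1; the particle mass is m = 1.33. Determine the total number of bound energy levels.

N = 5

The dimensionless depth is z₀ = a√(2mU₀)/ℏ = 1.33 × √(31.12) = 7.420.
A new bound state (alternating even/odd) appears each time z₀ passes a multiple of π/2, so N = ⌊2z₀/π⌋ + 1 = ⌊4.724⌋ + 1 = 5.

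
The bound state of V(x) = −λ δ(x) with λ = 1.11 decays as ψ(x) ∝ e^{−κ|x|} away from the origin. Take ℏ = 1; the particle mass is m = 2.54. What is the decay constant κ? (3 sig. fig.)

κ = 2.82

Integrating the TISE across x = 0 gives the cusp condition ψ'(0⁺) − ψ'(0⁻) = −(2mλ/ℏ²)ψ(0).
With ψ ∝ e^{−κ|x|} this yields −2κ = −2mλ/ℏ², so κ = mλ/ℏ² = 2.819.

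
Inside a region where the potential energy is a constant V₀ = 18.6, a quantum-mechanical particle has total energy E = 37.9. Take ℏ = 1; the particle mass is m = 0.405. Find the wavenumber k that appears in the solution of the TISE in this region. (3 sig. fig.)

k = 3.95

With E > V₀ the solution is oscillatory, ψ ∝ e^{±ikx} with k = √(2m(E − V₀))/ℏ.
k = √(2 × 0.405 × 19.3) = 3.954.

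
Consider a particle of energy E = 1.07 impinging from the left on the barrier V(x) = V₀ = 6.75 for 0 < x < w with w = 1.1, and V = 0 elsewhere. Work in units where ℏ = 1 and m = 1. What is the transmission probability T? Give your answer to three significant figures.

E < V₀: inside the barrier ψ ∝ e^{±κx} with κ = √(2m(V₀ − E))/ℏ = 3.370.
κw = 3.708, sinh(κw) = 20.36.
Matching ψ, ψ′ at both faces gives T = [1 + V₀² sinh²(κw) / (4E(V₀ − E))]⁻¹ = 1/778.2 = 0.00129.

T = 0.00129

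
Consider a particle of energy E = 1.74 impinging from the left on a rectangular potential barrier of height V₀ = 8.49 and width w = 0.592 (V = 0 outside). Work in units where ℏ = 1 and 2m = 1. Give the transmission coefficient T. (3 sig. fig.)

T = 0.117

E < V₀: inside the barrier ψ ∝ e^{±κx} with κ = √(2m(V₀ − E))/ℏ = 2.598.
κw = 1.538, sinh(κw) = 2.220.
Matching ψ, ψ′ at both faces gives T = [1 + V₀² sinh²(κw) / (4E(V₀ − E))]⁻¹ = 1/8.564 = 0.117.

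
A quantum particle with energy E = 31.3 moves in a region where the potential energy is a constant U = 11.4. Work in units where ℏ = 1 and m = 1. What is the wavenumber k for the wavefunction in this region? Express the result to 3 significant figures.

k = 6.31

With E > U the solution is oscillatory, ψ ∝ e^{±ikx} with k = √(2m(E − U))/ℏ.
k = √(2 × 1 × 19.9) = 6.309.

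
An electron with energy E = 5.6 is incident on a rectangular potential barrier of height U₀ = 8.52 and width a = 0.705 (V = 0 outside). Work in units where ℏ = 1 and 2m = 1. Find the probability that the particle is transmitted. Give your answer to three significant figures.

Since E < U₀ the interior solution is evanescent with decay constant κ = √(2m(U₀ − E))/ℏ = 1.709.
κa = 1.205, sinh(κa) = 1.518.
Matching ψ, ψ′ at both faces gives T = [1 + U₀² sinh²(κa) / (4E(U₀ − E))]⁻¹ = 1/3.557 = 0.281.

T = 0.281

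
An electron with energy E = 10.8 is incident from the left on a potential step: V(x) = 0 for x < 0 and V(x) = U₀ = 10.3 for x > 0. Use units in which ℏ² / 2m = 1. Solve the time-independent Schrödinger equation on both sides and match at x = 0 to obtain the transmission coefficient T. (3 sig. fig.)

T = 0.583

On each side the TISE gives plane waves with k = √(2m(E − V))/ℏ: k₁ = √(2·½·10.8) = 3.286, k₂ = √(2·½·0.5) = 0.7071.
Continuity of ψ and ψ′ at the step yields the reflection amplitude r = (k₁ − k₂)/(k₁ + k₂) = 0.6459; thus R = |r|² = 0.4171, T = 0.5829.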